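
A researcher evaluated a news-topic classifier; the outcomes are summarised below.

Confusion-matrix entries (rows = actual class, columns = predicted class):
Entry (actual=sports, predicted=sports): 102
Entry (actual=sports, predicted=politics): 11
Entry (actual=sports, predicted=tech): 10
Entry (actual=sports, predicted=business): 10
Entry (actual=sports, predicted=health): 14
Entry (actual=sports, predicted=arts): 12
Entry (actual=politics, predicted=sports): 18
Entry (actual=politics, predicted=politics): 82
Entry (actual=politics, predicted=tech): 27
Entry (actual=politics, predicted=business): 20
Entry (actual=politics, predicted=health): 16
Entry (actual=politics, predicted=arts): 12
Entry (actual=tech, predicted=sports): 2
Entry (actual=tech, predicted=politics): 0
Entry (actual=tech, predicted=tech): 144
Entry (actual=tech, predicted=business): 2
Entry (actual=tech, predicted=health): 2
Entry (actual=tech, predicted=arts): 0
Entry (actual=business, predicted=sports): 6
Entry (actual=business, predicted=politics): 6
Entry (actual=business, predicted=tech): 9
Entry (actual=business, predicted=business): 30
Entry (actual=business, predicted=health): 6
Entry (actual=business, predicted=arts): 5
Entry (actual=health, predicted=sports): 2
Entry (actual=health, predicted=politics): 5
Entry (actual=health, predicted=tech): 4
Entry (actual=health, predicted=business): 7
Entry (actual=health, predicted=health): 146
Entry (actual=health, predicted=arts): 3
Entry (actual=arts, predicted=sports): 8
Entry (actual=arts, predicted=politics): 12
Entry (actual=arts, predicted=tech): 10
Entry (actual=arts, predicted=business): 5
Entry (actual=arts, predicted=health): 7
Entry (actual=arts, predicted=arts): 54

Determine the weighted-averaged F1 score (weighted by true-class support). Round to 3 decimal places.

0.680

Per-class F1 score (2·TP/(2·TP+FP+FN)):
  sports: TP=102, FP=18+2+6+2+8=36, FN=11+10+10+14+12=57 → 204/297 = 0.6869
  politics: TP=82, FP=11+0+6+5+12=34, FN=18+27+20+16+12=93 → 164/291 = 0.5636
  tech: TP=144, FP=10+27+9+4+10=60, FN=2+0+2+2+0=6 → 288/354 = 0.8136
  business: TP=30, FP=10+20+2+7+5=44, FN=6+6+9+6+5=32 → 60/136 = 0.4412
  health: TP=146, FP=14+16+2+6+7=45, FN=2+5+4+7+3=21 → 292/358 = 0.8156
  arts: TP=54, FP=12+12+0+5+3=32, FN=8+12+10+5+7=42 → 108/182 = 0.5934
Weighted-F1 score = Σ (supportᵢ/N)·F1 scoreᵢ with N=809: (159/809)·0.6869 + (175/809)·0.5636 + (150/809)·0.8136 + (62/809)·0.4412 + (167/809)·0.8156 + (96/809)·0.5934 = 0.680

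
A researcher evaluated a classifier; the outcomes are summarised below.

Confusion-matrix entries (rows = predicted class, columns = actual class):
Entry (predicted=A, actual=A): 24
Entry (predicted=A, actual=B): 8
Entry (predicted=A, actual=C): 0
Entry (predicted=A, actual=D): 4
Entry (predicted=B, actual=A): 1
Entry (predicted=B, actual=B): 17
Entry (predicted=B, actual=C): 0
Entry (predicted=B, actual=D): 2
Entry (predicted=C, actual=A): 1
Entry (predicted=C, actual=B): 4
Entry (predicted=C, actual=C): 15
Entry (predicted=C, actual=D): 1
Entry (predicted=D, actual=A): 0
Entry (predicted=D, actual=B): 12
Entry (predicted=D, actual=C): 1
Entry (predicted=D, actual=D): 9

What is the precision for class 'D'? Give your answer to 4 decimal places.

0.4091

precision = TP/(TP+FP).
D: TP=9, FP=0+12+1=13 → 9/22 = 0.40909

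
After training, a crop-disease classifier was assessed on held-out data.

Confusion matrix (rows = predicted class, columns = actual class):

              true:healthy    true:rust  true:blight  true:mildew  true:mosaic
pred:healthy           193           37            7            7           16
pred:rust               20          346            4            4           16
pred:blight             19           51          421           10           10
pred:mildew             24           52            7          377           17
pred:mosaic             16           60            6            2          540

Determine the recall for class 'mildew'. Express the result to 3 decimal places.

0.943

Take TP from the diagonal, FP from the rest of the 'mildew' prediction marginal, FN from the rest of the 'mildew' actual marginal.
recall = TP/(TP+FN).
mildew: TP=377, FN=7+4+10+2=23 → 377/400 = 0.9425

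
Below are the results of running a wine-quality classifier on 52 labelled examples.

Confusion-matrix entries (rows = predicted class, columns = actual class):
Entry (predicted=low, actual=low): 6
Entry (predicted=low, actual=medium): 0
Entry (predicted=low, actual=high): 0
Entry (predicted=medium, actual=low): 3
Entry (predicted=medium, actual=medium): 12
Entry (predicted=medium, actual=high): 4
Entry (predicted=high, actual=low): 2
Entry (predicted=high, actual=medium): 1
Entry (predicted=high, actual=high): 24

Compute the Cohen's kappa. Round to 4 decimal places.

Observed agreement pₒ = trace/N = 42/52 = 0.80769
Expected agreement pₑ = Σ (rowᵢ·colᵢ)/N² = (11·6 + 13·19 + 28·27)/52² = 0.39534
κ = (pₒ − pₑ)/(1 − pₑ) = (0.80769 − 0.39534)/(1 − 0.39534) = 0.6820

0.6820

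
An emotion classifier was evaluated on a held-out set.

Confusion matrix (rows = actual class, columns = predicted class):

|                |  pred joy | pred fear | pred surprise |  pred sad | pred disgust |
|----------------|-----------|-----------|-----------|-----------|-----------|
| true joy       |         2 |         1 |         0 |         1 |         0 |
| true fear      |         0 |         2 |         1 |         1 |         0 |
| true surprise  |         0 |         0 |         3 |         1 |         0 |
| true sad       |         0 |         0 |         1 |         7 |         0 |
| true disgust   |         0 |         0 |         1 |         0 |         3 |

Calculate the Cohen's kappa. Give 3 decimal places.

0.618

Observed agreement pₒ = trace/N = 17/24 = 0.7083
Expected agreement pₑ = Σ (rowᵢ·colᵢ)/N² = (4·2 + 4·3 + 4·6 + 8·10 + 4·3)/24² = 0.2361
κ = (pₒ − pₑ)/(1 − pₑ) = (0.7083 − 0.2361)/(1 − 0.2361) = 0.618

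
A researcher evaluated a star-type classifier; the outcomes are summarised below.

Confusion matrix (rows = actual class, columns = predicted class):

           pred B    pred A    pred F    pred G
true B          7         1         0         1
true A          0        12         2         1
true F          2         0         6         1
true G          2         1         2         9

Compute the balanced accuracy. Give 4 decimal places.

0.7218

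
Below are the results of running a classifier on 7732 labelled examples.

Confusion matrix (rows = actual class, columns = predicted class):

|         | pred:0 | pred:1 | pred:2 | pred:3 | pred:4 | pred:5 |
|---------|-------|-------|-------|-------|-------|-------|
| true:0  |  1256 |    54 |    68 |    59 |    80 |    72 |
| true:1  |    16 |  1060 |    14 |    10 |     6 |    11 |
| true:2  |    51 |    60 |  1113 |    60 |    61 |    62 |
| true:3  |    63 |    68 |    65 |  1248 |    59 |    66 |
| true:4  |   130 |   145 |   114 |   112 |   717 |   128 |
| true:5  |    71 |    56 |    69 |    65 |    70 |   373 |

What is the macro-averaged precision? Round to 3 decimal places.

0.724

Per-class precision (TP/(TP+FP)):
  0: TP=1256, FP=16+51+63+130+71=331 → 1256/1587 = 0.7914
  1: TP=1060, FP=54+60+68+145+56=383 → 1060/1443 = 0.7346
  2: TP=1113, FP=68+14+65+114+69=330 → 1113/1443 = 0.7713
  3: TP=1248, FP=59+10+60+112+65=306 → 1248/1554 = 0.8031
  4: TP=717, FP=80+6+61+59+70=276 → 717/993 = 0.7221
  5: TP=373, FP=72+11+62+66+128=339 → 373/712 = 0.5239
Macro-precision = mean = (0.7914 + 0.7346 + 0.7713 + 0.8031 + 0.7221 + 0.5239) / 6 = 0.724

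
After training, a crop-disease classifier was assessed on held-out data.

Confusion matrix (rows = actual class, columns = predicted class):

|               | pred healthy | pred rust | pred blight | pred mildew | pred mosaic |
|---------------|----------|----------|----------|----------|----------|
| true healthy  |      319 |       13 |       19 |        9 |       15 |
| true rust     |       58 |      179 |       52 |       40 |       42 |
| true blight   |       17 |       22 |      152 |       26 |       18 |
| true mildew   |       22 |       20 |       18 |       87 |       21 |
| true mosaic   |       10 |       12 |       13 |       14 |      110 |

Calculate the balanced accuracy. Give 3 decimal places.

0.638

Balanced accuracy = mean of per-class recall.
  healthy: recall = 319/375 = 0.8507
  rust: recall = 179/371 = 0.4825
  blight: recall = 152/235 = 0.6468
  mildew: recall = 87/168 = 0.5179
  mosaic: recall = 110/159 = 0.6918
Mean = (0.8507 + 0.4825 + 0.6468 + 0.5179 + 0.6918) / 5 = 0.638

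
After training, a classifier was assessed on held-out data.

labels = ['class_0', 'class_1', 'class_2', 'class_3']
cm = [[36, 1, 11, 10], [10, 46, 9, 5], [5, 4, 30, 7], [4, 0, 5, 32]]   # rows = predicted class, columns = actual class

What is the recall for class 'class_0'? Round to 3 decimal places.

0.655

Take TP from the diagonal, FP from the rest of the 'class_0' prediction marginal, FN from the rest of the 'class_0' actual marginal.
recall = TP/(TP+FN).
class_0: TP=36, FN=10+5+4=19 → 36/55 = 0.6545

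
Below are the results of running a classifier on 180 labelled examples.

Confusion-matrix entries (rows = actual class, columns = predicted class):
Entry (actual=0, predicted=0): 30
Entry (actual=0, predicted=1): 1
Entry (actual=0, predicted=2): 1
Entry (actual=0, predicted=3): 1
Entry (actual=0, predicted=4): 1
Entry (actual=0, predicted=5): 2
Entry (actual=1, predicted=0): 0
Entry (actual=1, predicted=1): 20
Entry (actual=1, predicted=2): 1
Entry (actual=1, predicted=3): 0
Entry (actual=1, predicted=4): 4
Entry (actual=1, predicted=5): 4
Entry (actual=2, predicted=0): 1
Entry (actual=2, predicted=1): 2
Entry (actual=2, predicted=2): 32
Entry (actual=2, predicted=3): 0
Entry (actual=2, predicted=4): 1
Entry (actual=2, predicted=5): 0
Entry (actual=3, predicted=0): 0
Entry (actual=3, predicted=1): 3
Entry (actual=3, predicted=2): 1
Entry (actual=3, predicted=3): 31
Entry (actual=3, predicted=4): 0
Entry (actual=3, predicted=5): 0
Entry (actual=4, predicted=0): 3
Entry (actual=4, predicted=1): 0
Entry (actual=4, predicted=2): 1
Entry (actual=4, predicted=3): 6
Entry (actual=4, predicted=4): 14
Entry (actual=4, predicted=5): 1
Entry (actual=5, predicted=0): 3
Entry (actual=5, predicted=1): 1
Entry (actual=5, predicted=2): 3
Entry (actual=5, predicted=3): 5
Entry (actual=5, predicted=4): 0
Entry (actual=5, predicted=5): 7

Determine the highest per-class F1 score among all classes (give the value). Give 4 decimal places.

Per-class F1 score (2·TP/(2·TP+FP+FN)):
  0: TP=30, FP=0+1+0+3+3=7, FN=1+1+1+1+2=6 → 60/73 = 0.82192
  1: TP=20, FP=1+2+3+0+1=7, FN=0+1+0+4+4=9 → 40/56 = 0.71429
  2: TP=32, FP=1+1+1+1+3=7, FN=1+2+0+1+0=4 → 64/75 = 0.85333
  3: TP=31, FP=1+0+0+6+5=12, FN=0+3+1+0+0=4 → 62/78 = 0.79487
  4: TP=14, FP=1+4+1+0+0=6, FN=3+0+1+6+1=11 → 28/45 = 0.62222
  5: TP=7, FP=2+4+0+0+1=7, FN=3+1+3+5+0=12 → 14/33 = 0.42424
Highest is class '2' with F1 score = 0.8533.

0.8533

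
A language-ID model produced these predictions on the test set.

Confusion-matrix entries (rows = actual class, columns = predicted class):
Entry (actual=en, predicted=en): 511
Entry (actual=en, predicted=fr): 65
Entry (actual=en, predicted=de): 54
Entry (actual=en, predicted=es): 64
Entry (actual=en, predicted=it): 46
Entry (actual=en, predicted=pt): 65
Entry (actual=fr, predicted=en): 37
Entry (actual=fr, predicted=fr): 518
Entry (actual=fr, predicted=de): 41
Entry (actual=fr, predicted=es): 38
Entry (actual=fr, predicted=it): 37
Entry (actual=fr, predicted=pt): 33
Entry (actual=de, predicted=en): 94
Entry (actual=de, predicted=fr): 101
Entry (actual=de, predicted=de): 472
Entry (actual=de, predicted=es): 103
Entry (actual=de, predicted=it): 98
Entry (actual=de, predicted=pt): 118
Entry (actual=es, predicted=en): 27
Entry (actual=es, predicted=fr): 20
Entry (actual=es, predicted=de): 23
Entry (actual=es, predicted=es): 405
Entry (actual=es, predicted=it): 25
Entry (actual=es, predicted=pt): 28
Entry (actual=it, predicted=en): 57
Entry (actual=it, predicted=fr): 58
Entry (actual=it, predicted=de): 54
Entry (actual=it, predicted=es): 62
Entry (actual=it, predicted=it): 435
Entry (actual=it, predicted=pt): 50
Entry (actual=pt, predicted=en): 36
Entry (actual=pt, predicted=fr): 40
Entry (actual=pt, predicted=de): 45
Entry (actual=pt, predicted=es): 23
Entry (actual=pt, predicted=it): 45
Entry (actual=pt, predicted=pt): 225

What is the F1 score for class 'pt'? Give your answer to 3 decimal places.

F1 score = 2·TP/(2·TP+FP+FN).
pt: TP=225, FP=65+33+118+28+50=294, FN=36+40+45+23+45=189 → 450/933 = 0.4823

0.482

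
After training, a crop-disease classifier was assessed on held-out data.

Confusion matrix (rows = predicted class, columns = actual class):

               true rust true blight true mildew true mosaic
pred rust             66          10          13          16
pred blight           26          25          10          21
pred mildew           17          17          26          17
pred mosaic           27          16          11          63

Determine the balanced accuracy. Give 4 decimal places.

0.4562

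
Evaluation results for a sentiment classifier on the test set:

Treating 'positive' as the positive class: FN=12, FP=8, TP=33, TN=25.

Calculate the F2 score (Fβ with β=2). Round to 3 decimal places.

0.747

Fβ = (1+β²)·TP / ((1+β²)·TP + β²·FN + FP), with β²=4
= 5·33 / (5·33 + 4·12 + 8) = 0.747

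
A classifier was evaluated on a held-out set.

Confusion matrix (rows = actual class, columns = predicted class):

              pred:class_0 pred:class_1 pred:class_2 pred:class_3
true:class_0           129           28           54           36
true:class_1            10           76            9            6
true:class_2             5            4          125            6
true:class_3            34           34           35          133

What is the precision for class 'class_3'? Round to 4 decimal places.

Take TP from the diagonal, FP from the rest of the 'class_3' prediction marginal, FN from the rest of the 'class_3' actual marginal.
precision = TP/(TP+FP).
class_3: TP=133, FP=36+6+6=48 → 133/181 = 0.73481

0.7348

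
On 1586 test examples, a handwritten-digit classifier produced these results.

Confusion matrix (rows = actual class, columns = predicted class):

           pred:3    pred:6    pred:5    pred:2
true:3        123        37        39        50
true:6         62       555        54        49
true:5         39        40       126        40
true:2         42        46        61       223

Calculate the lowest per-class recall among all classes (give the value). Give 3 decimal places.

0.494

Per-class recall (TP/(TP+FN)):
  3: TP=123, FN=37+39+50=126 → 123/249 = 0.4940
  6: TP=555, FN=62+54+49=165 → 555/720 = 0.7708
  5: TP=126, FN=39+40+40=119 → 126/245 = 0.5143
  2: TP=223, FN=42+46+61=149 → 223/372 = 0.5995
Lowest is class '3' with recall = 0.494.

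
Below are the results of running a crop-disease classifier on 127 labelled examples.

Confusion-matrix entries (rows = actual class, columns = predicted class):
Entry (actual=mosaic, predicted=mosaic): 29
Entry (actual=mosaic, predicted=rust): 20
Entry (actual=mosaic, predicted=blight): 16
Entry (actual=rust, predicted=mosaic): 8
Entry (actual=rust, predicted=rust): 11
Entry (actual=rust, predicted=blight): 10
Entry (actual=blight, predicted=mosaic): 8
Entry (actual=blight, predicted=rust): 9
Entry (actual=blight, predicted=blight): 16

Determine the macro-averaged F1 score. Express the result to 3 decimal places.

Per-class F1 score (2·TP/(2·TP+FP+FN)):
  mosaic: TP=29, FP=8+8=16, FN=20+16=36 → 58/110 = 0.5273
  rust: TP=11, FP=20+9=29, FN=8+10=18 → 22/69 = 0.3188
  blight: TP=16, FP=16+10=26, FN=8+9=17 → 32/75 = 0.4267
Macro-F1 score = mean = (0.5273 + 0.3188 + 0.4267) / 3 = 0.424

0.424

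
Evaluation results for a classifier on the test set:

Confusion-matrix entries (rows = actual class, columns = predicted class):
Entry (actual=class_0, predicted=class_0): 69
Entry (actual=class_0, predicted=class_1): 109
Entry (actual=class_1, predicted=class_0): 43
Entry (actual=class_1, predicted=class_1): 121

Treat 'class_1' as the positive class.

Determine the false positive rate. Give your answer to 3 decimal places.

0.612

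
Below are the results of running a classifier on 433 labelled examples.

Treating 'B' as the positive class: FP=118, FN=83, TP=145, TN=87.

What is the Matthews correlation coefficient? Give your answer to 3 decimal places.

MCC = (TP·TN − FP·FN) / √((TP+FP)(TP+FN)(TN+FP)(TN+FN))
Numerator = 145·87 − 118·83 = 2821
Denominator = √(263·228·205·170) = √2089745400 = 45713.7332
MCC = 2821 / 45713.7332 = 0.062

0.062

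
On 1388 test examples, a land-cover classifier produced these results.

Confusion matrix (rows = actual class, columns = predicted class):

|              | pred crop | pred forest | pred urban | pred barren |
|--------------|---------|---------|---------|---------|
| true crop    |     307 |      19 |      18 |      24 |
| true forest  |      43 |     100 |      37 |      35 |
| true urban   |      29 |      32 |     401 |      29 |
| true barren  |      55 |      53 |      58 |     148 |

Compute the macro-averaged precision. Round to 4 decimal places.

0.6512

Per-class precision (TP/(TP+FP)):
  crop: TP=307, FP=43+29+55=127 → 307/434 = 0.70737
  forest: TP=100, FP=19+32+53=104 → 100/204 = 0.49020
  urban: TP=401, FP=18+37+58=113 → 401/514 = 0.78016
  barren: TP=148, FP=24+35+29=88 → 148/236 = 0.62712
Macro-precision = mean = (0.70737 + 0.49020 + 0.78016 + 0.62712) / 4 = 0.6512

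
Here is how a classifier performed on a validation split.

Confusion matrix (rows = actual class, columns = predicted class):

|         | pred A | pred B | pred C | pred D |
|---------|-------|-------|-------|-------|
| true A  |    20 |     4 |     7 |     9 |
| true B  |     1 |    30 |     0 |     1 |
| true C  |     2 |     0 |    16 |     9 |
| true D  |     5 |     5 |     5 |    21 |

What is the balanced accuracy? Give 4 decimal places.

0.6534

Balanced accuracy = mean of per-class recall.
  A: recall = 20/40 = 0.50000
  B: recall = 30/32 = 0.93750
  C: recall = 16/27 = 0.59259
  D: recall = 21/36 = 0.58333
Mean = (0.50000 + 0.93750 + 0.59259 + 0.58333) / 4 = 0.6534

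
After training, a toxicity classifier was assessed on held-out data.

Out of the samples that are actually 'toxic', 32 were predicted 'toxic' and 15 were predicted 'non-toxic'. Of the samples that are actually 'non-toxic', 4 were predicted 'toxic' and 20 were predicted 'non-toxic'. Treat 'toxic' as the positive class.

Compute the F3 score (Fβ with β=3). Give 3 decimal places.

0.697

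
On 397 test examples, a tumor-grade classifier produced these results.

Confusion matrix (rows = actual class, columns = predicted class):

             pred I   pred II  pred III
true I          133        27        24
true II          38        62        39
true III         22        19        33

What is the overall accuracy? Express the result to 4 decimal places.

Accuracy = trace / total = (133+62+33=228) / 397 = 228/397 = 0.5743

0.5743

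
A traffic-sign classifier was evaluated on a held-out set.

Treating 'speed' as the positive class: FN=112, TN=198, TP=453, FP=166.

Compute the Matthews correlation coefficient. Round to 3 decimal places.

MCC = (TP·TN − FP·FN) / √((TP+FP)(TP+FN)(TN+FP)(TN+FN))
Numerator = 453·198 − 166·112 = 71102
Denominator = √(619·565·364·310) = √39464097400 = 198655.7258
MCC = 71102 / 198655.7258 = 0.358

0.358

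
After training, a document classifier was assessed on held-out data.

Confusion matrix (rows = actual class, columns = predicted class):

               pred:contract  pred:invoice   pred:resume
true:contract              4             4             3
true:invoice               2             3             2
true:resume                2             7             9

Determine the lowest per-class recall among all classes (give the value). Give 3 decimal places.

0.364

Per-class recall (TP/(TP+FN)):
  contract: TP=4, FN=4+3=7 → 4/11 = 0.3636
  invoice: TP=3, FN=2+2=4 → 3/7 = 0.4286
  resume: TP=9, FN=2+7=9 → 9/18 = 0.5000
Lowest is class 'contract' with recall = 0.364.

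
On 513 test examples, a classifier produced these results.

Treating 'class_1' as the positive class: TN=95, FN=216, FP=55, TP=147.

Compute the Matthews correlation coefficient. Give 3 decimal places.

0.036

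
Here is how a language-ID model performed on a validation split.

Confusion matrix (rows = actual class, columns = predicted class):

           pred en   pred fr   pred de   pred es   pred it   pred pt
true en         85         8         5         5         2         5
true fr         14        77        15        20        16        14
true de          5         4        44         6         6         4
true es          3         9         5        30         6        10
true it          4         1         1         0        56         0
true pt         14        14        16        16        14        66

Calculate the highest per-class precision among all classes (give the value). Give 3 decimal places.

0.681

Per-class precision (TP/(TP+FP)):
  en: TP=85, FP=14+5+3+4+14=40 → 85/125 = 0.6800
  fr: TP=77, FP=8+4+9+1+14=36 → 77/113 = 0.6814
  de: TP=44, FP=5+15+5+1+16=42 → 44/86 = 0.5116
  es: TP=30, FP=5+20+6+0+16=47 → 30/77 = 0.3896
  it: TP=56, FP=2+16+6+6+14=44 → 56/100 = 0.5600
  pt: TP=66, FP=5+14+4+10+0=33 → 66/99 = 0.6667
Highest is class 'fr' with precision = 0.681.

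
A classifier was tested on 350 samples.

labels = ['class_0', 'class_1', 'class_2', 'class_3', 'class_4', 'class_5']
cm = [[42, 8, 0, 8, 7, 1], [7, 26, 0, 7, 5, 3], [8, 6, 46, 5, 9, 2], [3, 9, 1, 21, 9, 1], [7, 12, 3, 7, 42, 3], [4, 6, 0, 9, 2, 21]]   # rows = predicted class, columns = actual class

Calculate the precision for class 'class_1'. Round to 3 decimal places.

0.542

precision = TP/(TP+FP).
class_1: TP=26, FP=7+0+7+5+3=22 → 26/48 = 0.5417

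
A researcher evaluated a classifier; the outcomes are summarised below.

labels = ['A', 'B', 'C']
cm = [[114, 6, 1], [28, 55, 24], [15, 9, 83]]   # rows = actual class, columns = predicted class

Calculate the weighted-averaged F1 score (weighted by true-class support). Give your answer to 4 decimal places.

0.7413

Per-class F1 score (2·TP/(2·TP+FP+FN)):
  A: TP=114, FP=28+15=43, FN=6+1=7 → 228/278 = 0.82014
  B: TP=55, FP=6+9=15, FN=28+24=52 → 110/177 = 0.62147
  C: TP=83, FP=1+24=25, FN=15+9=24 → 166/215 = 0.77209
Weighted-F1 score = Σ (supportᵢ/N)·F1 scoreᵢ with N=335: (121/335)·0.82014 + (107/335)·0.62147 + (107/335)·0.77209 = 0.7413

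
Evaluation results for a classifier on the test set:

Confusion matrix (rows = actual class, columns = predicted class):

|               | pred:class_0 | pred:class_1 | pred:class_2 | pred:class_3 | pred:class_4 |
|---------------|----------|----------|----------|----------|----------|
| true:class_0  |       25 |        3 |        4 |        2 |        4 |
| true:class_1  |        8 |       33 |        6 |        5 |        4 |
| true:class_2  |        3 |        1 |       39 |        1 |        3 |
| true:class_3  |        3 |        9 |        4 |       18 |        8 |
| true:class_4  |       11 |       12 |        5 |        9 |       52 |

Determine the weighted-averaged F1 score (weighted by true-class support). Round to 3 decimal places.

0.612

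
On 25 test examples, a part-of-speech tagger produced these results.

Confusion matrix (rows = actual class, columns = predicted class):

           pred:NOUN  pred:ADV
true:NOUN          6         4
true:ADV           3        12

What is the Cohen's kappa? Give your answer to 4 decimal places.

0.4068

Observed agreement pₒ = trace/N = 18/25 = 0.72000
Expected agreement pₑ = Σ (rowᵢ·colᵢ)/N² = (10·9 + 15·16)/25² = 0.52800
κ = (pₒ − pₑ)/(1 − pₑ) = (0.72000 − 0.52800)/(1 − 0.52800) = 0.4068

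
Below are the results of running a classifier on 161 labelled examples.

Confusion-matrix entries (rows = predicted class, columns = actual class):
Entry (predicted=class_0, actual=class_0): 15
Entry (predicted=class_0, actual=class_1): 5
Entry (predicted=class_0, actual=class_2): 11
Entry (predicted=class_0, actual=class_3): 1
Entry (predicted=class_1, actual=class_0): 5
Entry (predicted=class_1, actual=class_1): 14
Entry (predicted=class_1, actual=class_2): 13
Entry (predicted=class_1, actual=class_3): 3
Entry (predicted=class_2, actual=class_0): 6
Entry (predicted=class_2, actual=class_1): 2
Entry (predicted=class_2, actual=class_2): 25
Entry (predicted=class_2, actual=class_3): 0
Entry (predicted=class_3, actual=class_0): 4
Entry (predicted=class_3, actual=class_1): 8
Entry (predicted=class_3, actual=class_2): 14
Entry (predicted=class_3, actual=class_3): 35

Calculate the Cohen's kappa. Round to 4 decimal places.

0.4052

Observed agreement pₒ = trace/N = 89/161 = 0.55280
Expected agreement pₑ = Σ (rowᵢ·colᵢ)/N² = (30·32 + 29·35 + 63·33 + 39·61)/161² = 0.24818
κ = (pₒ − pₑ)/(1 − pₑ) = (0.55280 − 0.24818)/(1 − 0.24818) = 0.4052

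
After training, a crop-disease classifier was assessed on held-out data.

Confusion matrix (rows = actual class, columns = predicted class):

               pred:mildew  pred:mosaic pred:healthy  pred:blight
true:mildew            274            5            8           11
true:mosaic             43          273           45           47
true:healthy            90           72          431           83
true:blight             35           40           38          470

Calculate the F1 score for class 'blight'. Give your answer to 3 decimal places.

0.787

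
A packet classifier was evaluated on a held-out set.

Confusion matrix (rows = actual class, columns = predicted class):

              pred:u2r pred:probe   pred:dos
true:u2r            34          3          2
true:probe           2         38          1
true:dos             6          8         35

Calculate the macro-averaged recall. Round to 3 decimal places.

Per-class recall (TP/(TP+FN)):
  u2r: TP=34, FN=3+2=5 → 34/39 = 0.8718
  probe: TP=38, FN=2+1=3 → 38/41 = 0.9268
  dos: TP=35, FN=6+8=14 → 35/49 = 0.7143
Macro-recall = mean = (0.8718 + 0.9268 + 0.7143) / 3 = 0.838

0.838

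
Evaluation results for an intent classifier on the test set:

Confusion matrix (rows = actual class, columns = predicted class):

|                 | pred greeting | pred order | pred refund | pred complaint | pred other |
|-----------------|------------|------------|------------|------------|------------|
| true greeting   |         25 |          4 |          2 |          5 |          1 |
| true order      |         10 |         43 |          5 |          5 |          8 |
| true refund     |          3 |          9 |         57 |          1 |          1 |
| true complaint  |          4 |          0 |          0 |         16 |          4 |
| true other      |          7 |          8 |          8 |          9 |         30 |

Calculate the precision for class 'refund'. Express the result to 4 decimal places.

One-vs-rest for 'refund': TP = diagonal; FP = other classes predicted 'refund'; FN = 'refund' predicted as other.
precision = TP/(TP+FP).
refund: TP=57, FP=2+5+0+8=15 → 57/72 = 0.79167

0.7917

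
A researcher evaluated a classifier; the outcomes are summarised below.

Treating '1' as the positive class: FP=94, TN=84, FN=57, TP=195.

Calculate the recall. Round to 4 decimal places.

0.7738

Recall = TP/(TP+FN) = 195/(195+57) = 195/252 = 0.7738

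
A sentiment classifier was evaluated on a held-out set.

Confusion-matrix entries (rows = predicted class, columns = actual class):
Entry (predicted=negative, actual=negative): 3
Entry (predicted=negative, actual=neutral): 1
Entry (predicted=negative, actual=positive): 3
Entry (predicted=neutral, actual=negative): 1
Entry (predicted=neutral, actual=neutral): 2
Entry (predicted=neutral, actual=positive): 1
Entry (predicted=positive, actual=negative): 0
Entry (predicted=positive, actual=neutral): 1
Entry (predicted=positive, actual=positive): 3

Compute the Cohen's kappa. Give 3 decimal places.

Observed agreement pₒ = trace/N = 8/15 = 0.5333
Expected agreement pₑ = Σ (rowᵢ·colᵢ)/N² = (4·7 + 4·4 + 7·4)/15² = 0.3200
κ = (pₒ − pₑ)/(1 − pₑ) = (0.5333 − 0.3200)/(1 − 0.3200) = 0.314

0.314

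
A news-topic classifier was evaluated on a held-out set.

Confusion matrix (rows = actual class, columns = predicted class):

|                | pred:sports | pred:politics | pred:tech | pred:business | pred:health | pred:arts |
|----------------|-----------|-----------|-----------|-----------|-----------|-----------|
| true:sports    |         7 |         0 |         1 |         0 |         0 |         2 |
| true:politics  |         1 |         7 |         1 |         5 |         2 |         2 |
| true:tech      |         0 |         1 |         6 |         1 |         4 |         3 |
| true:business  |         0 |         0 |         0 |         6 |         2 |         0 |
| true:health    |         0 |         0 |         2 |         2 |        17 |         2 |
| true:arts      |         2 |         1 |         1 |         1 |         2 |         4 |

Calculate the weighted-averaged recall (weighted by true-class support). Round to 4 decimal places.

0.5529

Per-class recall (TP/(TP+FN)):
  sports: TP=7, FN=0+1+0+0+2=3 → 7/10 = 0.70000
  politics: TP=7, FN=1+1+5+2+2=11 → 7/18 = 0.38889
  tech: TP=6, FN=0+1+1+4+3=9 → 6/15 = 0.40000
  business: TP=6, FN=0+0+0+2+0=2 → 6/8 = 0.75000
  health: TP=17, FN=0+0+2+2+2=6 → 17/23 = 0.73913
  arts: TP=4, FN=2+1+1+1+2=7 → 4/11 = 0.36364
Weighted-recall = Σ (supportᵢ/N)·recallᵢ with N=85: (10/85)·0.70000 + (18/85)·0.38889 + (15/85)·0.40000 + (8/85)·0.75000 + (23/85)·0.73913 + (11/85)·0.36364 = 0.5529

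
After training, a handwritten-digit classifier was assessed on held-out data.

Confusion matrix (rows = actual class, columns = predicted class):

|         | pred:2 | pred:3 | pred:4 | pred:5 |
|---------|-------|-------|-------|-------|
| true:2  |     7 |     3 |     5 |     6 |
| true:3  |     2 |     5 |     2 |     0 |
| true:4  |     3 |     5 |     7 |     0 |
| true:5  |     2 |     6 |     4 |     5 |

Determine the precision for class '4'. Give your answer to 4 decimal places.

precision = TP/(TP+FP).
4: TP=7, FP=5+2+4=11 → 7/18 = 0.38889

0.3889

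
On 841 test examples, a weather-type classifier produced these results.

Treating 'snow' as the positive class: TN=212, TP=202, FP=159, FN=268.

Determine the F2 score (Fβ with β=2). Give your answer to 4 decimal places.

Fβ = (1+β²)·TP / ((1+β²)·TP + β²·FN + FP), with β²=4
= 5·202 / (5·202 + 4·268 + 159) = 0.4507

0.4507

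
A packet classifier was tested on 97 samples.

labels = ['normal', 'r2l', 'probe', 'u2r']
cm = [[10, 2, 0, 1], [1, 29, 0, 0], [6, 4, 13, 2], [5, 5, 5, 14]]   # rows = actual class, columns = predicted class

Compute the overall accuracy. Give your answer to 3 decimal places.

0.680

Accuracy = trace / total = (10+29+13+14=66) / 97 = 66/97 = 0.680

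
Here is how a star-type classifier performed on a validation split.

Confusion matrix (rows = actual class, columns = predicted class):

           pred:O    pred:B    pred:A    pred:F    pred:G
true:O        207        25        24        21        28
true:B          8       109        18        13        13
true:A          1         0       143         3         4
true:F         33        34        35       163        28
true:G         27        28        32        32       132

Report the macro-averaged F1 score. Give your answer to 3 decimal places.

Per-class F1 score (2·TP/(2·TP+FP+FN)):
  O: TP=207, FP=8+1+33+27=69, FN=25+24+21+28=98 → 414/581 = 0.7126
  B: TP=109, FP=25+0+34+28=87, FN=8+18+13+13=52 → 218/357 = 0.6106
  A: TP=143, FP=24+18+35+32=109, FN=1+0+3+4=8 → 286/403 = 0.7097
  F: TP=163, FP=21+13+3+32=69, FN=33+34+35+28=130 → 326/525 = 0.6210
  G: TP=132, FP=28+13+4+28=73, FN=27+28+32+32=119 → 264/456 = 0.5789
Macro-F1 score = mean = (0.7126 + 0.6106 + 0.7097 + 0.6210 + 0.5789) / 5 = 0.647

0.647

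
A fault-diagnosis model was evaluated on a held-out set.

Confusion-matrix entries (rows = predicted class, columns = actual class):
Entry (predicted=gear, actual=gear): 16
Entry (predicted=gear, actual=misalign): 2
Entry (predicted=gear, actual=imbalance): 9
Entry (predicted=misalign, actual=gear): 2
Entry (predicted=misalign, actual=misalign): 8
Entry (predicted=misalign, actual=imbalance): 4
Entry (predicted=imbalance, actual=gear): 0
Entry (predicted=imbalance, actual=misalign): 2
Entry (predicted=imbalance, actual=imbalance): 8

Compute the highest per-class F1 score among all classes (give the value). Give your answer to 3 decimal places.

0.711

Per-class F1 score (2·TP/(2·TP+FP+FN)):
  gear: TP=16, FP=2+9=11, FN=2+0=2 → 32/45 = 0.7111
  misalign: TP=8, FP=2+4=6, FN=2+2=4 → 16/26 = 0.6154
  imbalance: TP=8, FP=0+2=2, FN=9+4=13 → 16/31 = 0.5161
Highest is class 'gear' with F1 score = 0.711.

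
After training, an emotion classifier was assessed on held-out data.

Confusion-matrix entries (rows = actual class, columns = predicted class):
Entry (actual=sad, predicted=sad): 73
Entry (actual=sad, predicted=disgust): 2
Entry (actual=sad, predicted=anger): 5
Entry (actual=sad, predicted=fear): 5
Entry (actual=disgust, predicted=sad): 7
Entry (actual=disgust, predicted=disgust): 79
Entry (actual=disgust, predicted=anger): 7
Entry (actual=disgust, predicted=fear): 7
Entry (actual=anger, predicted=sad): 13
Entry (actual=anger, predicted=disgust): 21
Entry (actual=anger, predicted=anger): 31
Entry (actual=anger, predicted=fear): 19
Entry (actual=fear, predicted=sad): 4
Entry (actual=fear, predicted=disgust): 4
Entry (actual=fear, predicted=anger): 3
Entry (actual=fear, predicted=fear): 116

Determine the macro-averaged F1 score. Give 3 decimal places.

0.723

Per-class F1 score (2·TP/(2·TP+FP+FN)):
  sad: TP=73, FP=7+13+4=24, FN=2+5+5=12 → 146/182 = 0.8022
  disgust: TP=79, FP=2+21+4=27, FN=7+7+7=21 → 158/206 = 0.7670
  anger: TP=31, FP=5+7+3=15, FN=13+21+19=53 → 62/130 = 0.4769
  fear: TP=116, FP=5+7+19=31, FN=4+4+3=11 → 232/274 = 0.8467
Macro-F1 score = mean = (0.8022 + 0.7670 + 0.4769 + 0.8467) / 4 = 0.723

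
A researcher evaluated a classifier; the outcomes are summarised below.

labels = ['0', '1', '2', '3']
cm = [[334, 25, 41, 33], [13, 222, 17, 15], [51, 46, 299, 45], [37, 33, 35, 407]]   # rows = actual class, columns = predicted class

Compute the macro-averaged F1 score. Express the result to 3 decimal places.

Per-class F1 score (2·TP/(2·TP+FP+FN)):
  0: TP=334, FP=13+51+37=101, FN=25+41+33=99 → 668/868 = 0.7696
  1: TP=222, FP=25+46+33=104, FN=13+17+15=45 → 444/593 = 0.7487
  2: TP=299, FP=41+17+35=93, FN=51+46+45=142 → 598/833 = 0.7179
  3: TP=407, FP=33+15+45=93, FN=37+33+35=105 → 814/1012 = 0.8043
Macro-F1 score = mean = (0.7696 + 0.7487 + 0.7179 + 0.8043) / 4 = 0.760

0.760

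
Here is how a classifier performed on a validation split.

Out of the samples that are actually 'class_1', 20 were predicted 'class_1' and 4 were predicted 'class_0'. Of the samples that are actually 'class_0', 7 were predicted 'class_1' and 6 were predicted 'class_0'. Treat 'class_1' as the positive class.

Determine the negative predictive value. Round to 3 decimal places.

0.600

NPV = TN/(TN+FN) = 6/(6+4) = 0.600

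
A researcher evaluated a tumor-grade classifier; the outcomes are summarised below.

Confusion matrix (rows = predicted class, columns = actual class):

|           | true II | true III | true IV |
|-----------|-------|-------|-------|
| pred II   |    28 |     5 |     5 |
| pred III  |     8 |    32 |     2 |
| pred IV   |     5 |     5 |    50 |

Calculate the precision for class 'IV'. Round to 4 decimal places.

0.8333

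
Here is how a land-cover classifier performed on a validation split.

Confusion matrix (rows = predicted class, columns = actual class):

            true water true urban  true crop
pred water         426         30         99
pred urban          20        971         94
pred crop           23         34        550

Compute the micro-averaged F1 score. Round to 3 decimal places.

0.866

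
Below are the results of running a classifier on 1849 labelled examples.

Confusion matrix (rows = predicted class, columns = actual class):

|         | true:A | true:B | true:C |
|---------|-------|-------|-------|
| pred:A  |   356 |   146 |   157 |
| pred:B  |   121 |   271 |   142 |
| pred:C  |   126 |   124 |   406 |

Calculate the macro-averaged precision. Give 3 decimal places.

0.556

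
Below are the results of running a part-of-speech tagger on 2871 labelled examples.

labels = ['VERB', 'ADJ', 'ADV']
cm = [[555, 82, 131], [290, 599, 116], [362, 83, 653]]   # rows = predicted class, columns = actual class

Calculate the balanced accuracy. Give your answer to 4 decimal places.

Balanced accuracy = mean of per-class recall.
  VERB: recall = 555/1207 = 0.45982
  ADJ: recall = 599/764 = 0.78403
  ADV: recall = 653/900 = 0.72556
Mean = (0.45982 + 0.78403 + 0.72556) / 3 = 0.6565

0.6565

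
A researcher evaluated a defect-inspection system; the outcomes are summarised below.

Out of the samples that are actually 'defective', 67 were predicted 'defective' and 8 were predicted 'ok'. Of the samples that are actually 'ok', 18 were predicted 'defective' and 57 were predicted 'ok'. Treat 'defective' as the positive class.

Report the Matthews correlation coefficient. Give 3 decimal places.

0.659

MCC = (TP·TN − FP·FN) / √((TP+FP)(TP+FN)(TN+FP)(TN+FN))
Numerator = 67·57 − 18·8 = 3675
Denominator = √(85·75·75·65) = √31078125 = 5574.7758
MCC = 3675 / 5574.7758 = 0.659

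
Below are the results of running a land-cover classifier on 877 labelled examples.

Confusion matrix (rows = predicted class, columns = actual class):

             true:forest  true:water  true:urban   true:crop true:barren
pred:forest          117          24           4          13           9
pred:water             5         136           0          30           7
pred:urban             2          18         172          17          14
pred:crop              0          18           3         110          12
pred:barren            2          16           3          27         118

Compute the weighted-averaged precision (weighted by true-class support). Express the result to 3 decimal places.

0.748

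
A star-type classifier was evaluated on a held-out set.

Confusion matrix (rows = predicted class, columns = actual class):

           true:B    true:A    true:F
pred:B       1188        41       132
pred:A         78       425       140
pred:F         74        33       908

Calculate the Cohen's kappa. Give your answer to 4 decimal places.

0.7395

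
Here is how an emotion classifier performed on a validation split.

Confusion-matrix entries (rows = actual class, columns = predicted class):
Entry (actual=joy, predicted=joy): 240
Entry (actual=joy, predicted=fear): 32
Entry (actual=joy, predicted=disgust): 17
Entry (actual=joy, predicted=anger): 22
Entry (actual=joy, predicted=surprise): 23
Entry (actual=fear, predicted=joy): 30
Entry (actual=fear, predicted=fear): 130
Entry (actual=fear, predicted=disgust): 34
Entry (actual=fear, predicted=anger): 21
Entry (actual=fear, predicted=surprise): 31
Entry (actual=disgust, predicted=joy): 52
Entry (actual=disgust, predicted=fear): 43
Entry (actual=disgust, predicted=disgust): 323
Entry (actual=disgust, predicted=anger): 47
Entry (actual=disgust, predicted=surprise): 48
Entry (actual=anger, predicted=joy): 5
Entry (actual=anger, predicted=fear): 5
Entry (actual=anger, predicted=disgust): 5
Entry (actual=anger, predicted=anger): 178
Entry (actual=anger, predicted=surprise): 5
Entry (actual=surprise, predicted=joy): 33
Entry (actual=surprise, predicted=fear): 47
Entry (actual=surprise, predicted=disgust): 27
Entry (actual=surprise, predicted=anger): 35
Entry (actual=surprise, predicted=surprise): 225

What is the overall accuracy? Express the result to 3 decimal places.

0.661

Accuracy = trace / total = (240+130+323+178+225=1096) / 1658 = 1096/1658 = 0.661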